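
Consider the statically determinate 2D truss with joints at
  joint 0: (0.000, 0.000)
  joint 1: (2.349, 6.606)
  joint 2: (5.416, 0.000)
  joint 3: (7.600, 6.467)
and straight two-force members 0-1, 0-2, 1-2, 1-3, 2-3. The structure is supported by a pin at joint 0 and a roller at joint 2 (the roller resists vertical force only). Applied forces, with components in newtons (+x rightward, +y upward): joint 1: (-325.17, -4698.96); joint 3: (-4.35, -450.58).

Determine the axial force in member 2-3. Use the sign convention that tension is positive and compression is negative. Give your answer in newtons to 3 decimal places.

N=4 nodes, M=5 members, R=3 reactions → 2N=8, M+R=8
member 0 (0-1): L=7.0112, (cx,cy)=(0.3350,0.9422)
member 1 (0-2): L=5.4160, (cx,cy)=(1.0000,0.0000)
member 2 (1-2): L=7.2832, (cx,cy)=(0.4211,-0.9070)
member 3 (1-3): L=5.2528, (cx,cy)=(0.9996,-0.0265)
member 4 (2-3): L=6.8258, (cx,cy)=(0.3200,0.9474)
solve A·x = −loads:
  F[0-1] = -3057.7878 N (compression)
  F[0-2] = +694.9459 N (tension)
  F[1-2] = -2008.5421 N (compression)
  F[1-3] = +146.5590 N (tension)
  F[2-3] = -471.4876 N (compression)
  Rx@0 = +329.5200 N
  Ry@0 = +2881.0650 N
  Ry@2 = +2268.4750 N

-471.488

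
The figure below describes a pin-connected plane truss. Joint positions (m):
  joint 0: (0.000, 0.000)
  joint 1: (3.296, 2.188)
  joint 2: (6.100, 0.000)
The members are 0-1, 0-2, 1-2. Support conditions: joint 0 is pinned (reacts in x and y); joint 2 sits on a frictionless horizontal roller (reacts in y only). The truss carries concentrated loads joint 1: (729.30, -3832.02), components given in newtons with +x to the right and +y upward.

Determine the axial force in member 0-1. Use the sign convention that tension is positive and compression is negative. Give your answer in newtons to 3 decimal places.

-2711.940

N=3 nodes, M=3 members, R=3 reactions → 2N=6, M+R=6
member 0 (0-1): L=3.9561, (cx,cy)=(0.8331,0.5531)
member 1 (0-2): L=6.1000, (cx,cy)=(1.0000,0.0000)
member 2 (1-2): L=3.5567, (cx,cy)=(0.7884,-0.6152)
solve A·x = −loads:
  F[0-1] = -2711.9398 N (compression)
  F[0-2] = +2988.7189 N (tension)
  F[1-2] = -3790.9513 N (compression)
  Rx@0 = -729.3000 N
  Ry@0 = +1499.8813 N
  Ry@2 = +2332.1387 N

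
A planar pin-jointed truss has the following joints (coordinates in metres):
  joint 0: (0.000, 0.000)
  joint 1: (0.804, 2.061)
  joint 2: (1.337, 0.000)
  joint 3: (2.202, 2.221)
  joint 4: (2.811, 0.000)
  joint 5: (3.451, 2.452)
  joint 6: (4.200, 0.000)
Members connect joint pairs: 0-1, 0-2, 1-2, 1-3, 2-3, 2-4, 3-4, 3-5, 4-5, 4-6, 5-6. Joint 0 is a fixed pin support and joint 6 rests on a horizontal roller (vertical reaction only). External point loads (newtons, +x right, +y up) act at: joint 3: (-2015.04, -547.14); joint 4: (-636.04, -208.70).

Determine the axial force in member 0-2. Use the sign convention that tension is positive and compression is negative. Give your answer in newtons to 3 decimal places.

-2106.937

N=7 nodes, M=11 members, R=3 reactions → 2N=14, M+R=14
member 0 (0-1): L=2.2123, (cx,cy)=(0.3634,0.9316)
member 1 (0-2): L=1.3370, (cx,cy)=(1.0000,0.0000)
member 2 (1-2): L=2.1288, (cx,cy)=(0.2504,-0.9681)
member 3 (1-3): L=1.4071, (cx,cy)=(0.9935,0.1137)
member 4 (2-3): L=2.3835, (cx,cy)=(0.3629,0.9318)
member 5 (2-4): L=1.4740, (cx,cy)=(1.0000,0.0000)
member 6 (3-4): L=2.3030, (cx,cy)=(0.2644,-0.9644)
member 7 (3-5): L=1.2702, (cx,cy)=(0.9833,0.1819)
member 8 (4-5): L=2.5341, (cx,cy)=(0.2526,0.9676)
member 9 (4-6): L=1.3890, (cx,cy)=(1.0000,0.0000)
member 10 (5-6): L=2.5638, (cx,cy)=(0.2921,-0.9564)
solve A·x = −loads:
  F[0-1] = -1497.2533 N (compression)
  F[0-2] = -2106.9367 N (compression)
  F[1-2] = +1336.8704 N (tension)
  F[1-3] = -884.5997 N (compression)
  F[2-3] = -1388.9859 N (compression)
  F[2-4] = -1268.1380 N (compression)
  F[3-4] = +951.9695 N (tension)
  F[3-5] = +386.8099 N (tension)
  F[4-5] = -733.1473 N (compression)
  F[4-6] = -195.2027 N (compression)
  F[5-6] = +668.1837 N (tension)
  Rx@0 = +2651.0800 N
  Ry@0 = +1394.8747 N
  Ry@6 = -639.0347 N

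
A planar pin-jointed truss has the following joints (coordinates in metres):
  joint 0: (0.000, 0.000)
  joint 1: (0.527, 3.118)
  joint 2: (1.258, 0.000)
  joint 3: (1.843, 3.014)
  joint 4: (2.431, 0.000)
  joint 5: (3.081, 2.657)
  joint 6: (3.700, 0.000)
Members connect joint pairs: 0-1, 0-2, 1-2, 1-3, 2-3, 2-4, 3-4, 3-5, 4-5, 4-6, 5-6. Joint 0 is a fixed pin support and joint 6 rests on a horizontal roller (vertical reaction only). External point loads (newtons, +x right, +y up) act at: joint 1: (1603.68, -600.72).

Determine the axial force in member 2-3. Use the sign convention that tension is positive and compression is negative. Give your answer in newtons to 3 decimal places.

1371.494

N=7 nodes, M=11 members, R=3 reactions → 2N=14, M+R=14
member 0 (0-1): L=3.1622, (cx,cy)=(0.1667,0.9860)
member 1 (0-2): L=1.2580, (cx,cy)=(1.0000,0.0000)
member 2 (1-2): L=3.2025, (cx,cy)=(0.2283,-0.9736)
member 3 (1-3): L=1.3201, (cx,cy)=(0.9969,-0.0788)
member 4 (2-3): L=3.0702, (cx,cy)=(0.1905,0.9817)
member 5 (2-4): L=1.1730, (cx,cy)=(1.0000,0.0000)
member 6 (3-4): L=3.0708, (cx,cy)=(0.1915,-0.9815)
member 7 (3-5): L=1.2884, (cx,cy)=(0.9608,-0.2771)
member 8 (4-5): L=2.7354, (cx,cy)=(0.2376,0.9714)
member 9 (4-6): L=1.2690, (cx,cy)=(1.0000,0.0000)
member 10 (5-6): L=2.7282, (cx,cy)=(0.2269,-0.9739)
solve A·x = −loads:
  F[0-1] = +848.1283 N (tension)
  F[0-2] = +1462.3352 N (tension)
  F[1-2] = -1382.8742 N (compression)
  F[1-3] = -1150.2609 N (compression)
  F[2-3] = +1371.4941 N (tension)
  F[2-4] = +885.3636 N (tension)
  F[3-4] = -1275.7231 N (compression)
  F[3-5] = -667.2114 N (compression)
  F[4-5] = +1289.0413 N (tension)
  F[4-6] = +334.7743 N (tension)
  F[5-6] = -1475.4683 N (compression)
  Rx@0 = -1603.6800 N
  Ry@0 = -836.2675 N
  Ry@6 = +1436.9875 N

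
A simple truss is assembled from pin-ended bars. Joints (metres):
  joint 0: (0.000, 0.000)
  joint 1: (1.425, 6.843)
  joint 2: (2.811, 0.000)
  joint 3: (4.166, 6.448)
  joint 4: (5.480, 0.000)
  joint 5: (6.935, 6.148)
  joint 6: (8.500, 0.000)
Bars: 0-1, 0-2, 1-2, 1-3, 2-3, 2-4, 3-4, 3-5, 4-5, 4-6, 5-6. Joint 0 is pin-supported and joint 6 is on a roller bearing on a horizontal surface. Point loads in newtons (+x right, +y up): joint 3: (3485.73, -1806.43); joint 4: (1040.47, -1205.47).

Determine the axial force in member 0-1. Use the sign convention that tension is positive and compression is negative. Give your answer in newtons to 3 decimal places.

1322.648

N=7 nodes, M=11 members, R=3 reactions → 2N=14, M+R=14
member 0 (0-1): L=6.9898, (cx,cy)=(0.2039,0.9790)
member 1 (0-2): L=2.8110, (cx,cy)=(1.0000,0.0000)
member 2 (1-2): L=6.9820, (cx,cy)=(0.1985,-0.9801)
member 3 (1-3): L=2.7693, (cx,cy)=(0.9898,-0.1426)
member 4 (2-3): L=6.5888, (cx,cy)=(0.2057,0.9786)
member 5 (2-4): L=2.6690, (cx,cy)=(1.0000,0.0000)
member 6 (3-4): L=6.5805, (cx,cy)=(0.1997,-0.9799)
member 7 (3-5): L=2.7852, (cx,cy)=(0.9942,-0.1077)
member 8 (4-5): L=6.3178, (cx,cy)=(0.2303,0.9731)
member 9 (4-6): L=3.0200, (cx,cy)=(1.0000,0.0000)
member 10 (5-6): L=6.3441, (cx,cy)=(0.2467,-0.9691)
solve A·x = −loads:
  F[0-1] = +1322.6485 N (tension)
  F[0-2] = +4256.5536 N (tension)
  F[1-2] = -1401.7246 N (compression)
  F[1-3] = +553.5653 N (tension)
  F[2-3] = +1403.8345 N (tension)
  F[2-4] = +3689.5947 N (tension)
  F[3-4] = -2936.9734 N (compression)
  F[3-5] = -2074.7400 N (compression)
  F[4-5] = +4196.0891 N (tension)
  F[4-6] = +1096.3071 N (tension)
  F[5-6] = -4444.1155 N (compression)
  Rx@0 = -4526.2000 N
  Ry@0 = -1294.8706 N
  Ry@6 = +4306.7706 N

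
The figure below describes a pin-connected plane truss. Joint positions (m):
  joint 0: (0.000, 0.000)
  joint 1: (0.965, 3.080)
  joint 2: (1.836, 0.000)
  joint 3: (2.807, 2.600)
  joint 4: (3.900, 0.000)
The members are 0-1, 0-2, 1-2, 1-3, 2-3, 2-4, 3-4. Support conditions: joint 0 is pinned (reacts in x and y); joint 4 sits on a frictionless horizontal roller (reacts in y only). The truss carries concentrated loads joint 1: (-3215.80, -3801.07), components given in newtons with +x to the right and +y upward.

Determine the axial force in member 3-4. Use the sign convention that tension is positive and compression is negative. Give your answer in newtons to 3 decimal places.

1734.693

N=5 nodes, M=7 members, R=3 reactions → 2N=10, M+R=10
member 0 (0-1): L=3.2276, (cx,cy)=(0.2990,0.9543)
member 1 (0-2): L=1.8360, (cx,cy)=(1.0000,0.0000)
member 2 (1-2): L=3.2008, (cx,cy)=(0.2721,-0.9623)
member 3 (1-3): L=1.9035, (cx,cy)=(0.9677,-0.2522)
member 4 (2-3): L=2.7754, (cx,cy)=(0.3499,0.9368)
member 5 (2-4): L=2.0640, (cx,cy)=(1.0000,0.0000)
member 6 (3-4): L=2.8204, (cx,cy)=(0.3875,-0.9219)
solve A·x = −loads:
  F[0-1] = -5659.0560 N (compression)
  F[0-2] = -1523.8523 N (compression)
  F[1-2] = +1348.5591 N (tension)
  F[1-3] = +1195.5157 N (tension)
  F[2-3] = -1385.2111 N (compression)
  F[2-4] = -672.2523 N (compression)
  F[3-4] = +1734.6930 N (tension)
  Rx@0 = +3215.8000 N
  Ry@0 = +5400.2063 N
  Ry@4 = -1599.1363 N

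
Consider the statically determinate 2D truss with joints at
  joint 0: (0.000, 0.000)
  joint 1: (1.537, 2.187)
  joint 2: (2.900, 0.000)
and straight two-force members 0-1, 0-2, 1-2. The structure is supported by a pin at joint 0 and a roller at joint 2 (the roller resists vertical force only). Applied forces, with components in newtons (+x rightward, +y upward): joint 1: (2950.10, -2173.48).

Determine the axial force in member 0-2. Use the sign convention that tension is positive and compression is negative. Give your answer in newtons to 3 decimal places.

N=3 nodes, M=3 members, R=3 reactions → 2N=6, M+R=6
member 0 (0-1): L=2.6731, (cx,cy)=(0.5750,0.8182)
member 1 (0-2): L=2.9000, (cx,cy)=(1.0000,0.0000)
member 2 (1-2): L=2.5770, (cx,cy)=(0.5289,-0.8487)
solve A·x = −loads:
  F[0-1] = +1470.6770 N (tension)
  F[0-2] = +2104.4712 N (tension)
  F[1-2] = -3978.8293 N (compression)
  Rx@0 = -2950.1000 N
  Ry@0 = -1203.2467 N
  Ry@2 = +3376.7267 N

2104.471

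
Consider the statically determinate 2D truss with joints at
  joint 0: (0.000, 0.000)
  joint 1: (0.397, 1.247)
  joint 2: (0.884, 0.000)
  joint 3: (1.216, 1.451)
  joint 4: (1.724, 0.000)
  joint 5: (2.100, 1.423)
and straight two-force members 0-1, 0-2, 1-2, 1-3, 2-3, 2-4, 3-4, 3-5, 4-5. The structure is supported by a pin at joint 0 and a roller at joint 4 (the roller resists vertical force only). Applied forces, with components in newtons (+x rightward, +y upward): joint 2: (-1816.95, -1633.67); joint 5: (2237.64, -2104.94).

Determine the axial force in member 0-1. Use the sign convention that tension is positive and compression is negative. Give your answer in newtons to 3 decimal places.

1584.736

N=6 nodes, M=9 members, R=3 reactions → 2N=12, M+R=12
member 0 (0-1): L=1.3087, (cx,cy)=(0.3034,0.9529)
member 1 (0-2): L=0.8840, (cx,cy)=(1.0000,0.0000)
member 2 (1-2): L=1.3387, (cx,cy)=(0.3638,-0.9315)
member 3 (1-3): L=0.8440, (cx,cy)=(0.9704,0.2417)
member 4 (2-3): L=1.4885, (cx,cy)=(0.2230,0.9748)
member 5 (2-4): L=0.8400, (cx,cy)=(1.0000,0.0000)
member 6 (3-4): L=1.5374, (cx,cy)=(0.3304,-0.9438)
member 7 (3-5): L=0.8844, (cx,cy)=(0.9995,-0.0317)
member 8 (4-5): L=1.4718, (cx,cy)=(0.2555,0.9668)
solve A·x = −loads:
  F[0-1] = +1584.7356 N (tension)
  F[0-2] = -60.0575 N (compression)
  F[1-2] = -1360.2520 N (compression)
  F[1-3] = +1005.3881 N (tension)
  F[2-3] = +2975.6866 N (tension)
  F[2-4] = +598.3523 N (tension)
  F[3-4] = -3423.8060 N (compression)
  F[3-5] = +2772.0305 N (tension)
  F[4-5] = -2086.4117 N (compression)
  Rx@0 = -420.6900 N
  Ry@0 = -1510.0559 N
  Ry@4 = +5248.6659 N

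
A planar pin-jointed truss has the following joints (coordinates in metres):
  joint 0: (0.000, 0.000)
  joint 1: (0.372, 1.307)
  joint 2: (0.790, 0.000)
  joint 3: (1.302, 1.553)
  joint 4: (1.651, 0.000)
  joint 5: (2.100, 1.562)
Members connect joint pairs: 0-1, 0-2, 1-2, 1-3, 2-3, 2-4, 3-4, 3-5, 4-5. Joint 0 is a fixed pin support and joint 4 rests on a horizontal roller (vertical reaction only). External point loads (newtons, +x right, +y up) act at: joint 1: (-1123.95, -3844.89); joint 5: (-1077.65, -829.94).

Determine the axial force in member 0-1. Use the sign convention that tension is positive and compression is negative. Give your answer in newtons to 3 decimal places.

-4847.345

N=6 nodes, M=9 members, R=3 reactions → 2N=12, M+R=12
member 0 (0-1): L=1.3589, (cx,cy)=(0.2737,0.9618)
member 1 (0-2): L=0.7900, (cx,cy)=(1.0000,0.0000)
member 2 (1-2): L=1.3722, (cx,cy)=(0.3046,-0.9525)
member 3 (1-3): L=0.9620, (cx,cy)=(0.9668,0.2557)
member 4 (2-3): L=1.6352, (cx,cy)=(0.3131,0.9497)
member 5 (2-4): L=0.8610, (cx,cy)=(1.0000,0.0000)
member 6 (3-4): L=1.5917, (cx,cy)=(0.2193,-0.9757)
member 7 (3-5): L=0.7981, (cx,cy)=(0.9999,0.0113)
member 8 (4-5): L=1.6253, (cx,cy)=(0.2763,0.9611)
solve A·x = −loads:
  F[0-1] = -4847.3455 N (compression)
  F[0-2] = -874.6437 N (compression)
  F[1-2] = +739.1639 N (tension)
  F[1-3] = -442.8942 N (compression)
  F[2-3] = -741.3097 N (compression)
  F[2-4] = -417.3724 N (compression)
  F[3-4] = +827.9448 N (tension)
  F[3-5] = -841.8647 N (compression)
  F[4-5] = -853.6694 N (compression)
  Rx@0 = +2201.6000 N
  Ry@0 = +4662.1824 N
  Ry@4 = +12.6476 N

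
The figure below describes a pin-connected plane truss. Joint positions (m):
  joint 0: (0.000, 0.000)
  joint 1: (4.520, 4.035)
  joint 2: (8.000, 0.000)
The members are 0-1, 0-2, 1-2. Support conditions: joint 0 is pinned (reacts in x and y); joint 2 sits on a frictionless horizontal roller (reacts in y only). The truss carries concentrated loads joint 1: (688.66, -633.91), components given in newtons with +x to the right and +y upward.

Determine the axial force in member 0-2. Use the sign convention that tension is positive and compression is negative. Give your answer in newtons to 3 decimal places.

608.463

N=3 nodes, M=3 members, R=3 reactions → 2N=6, M+R=6
member 0 (0-1): L=6.0590, (cx,cy)=(0.7460,0.6660)
member 1 (0-2): L=8.0000, (cx,cy)=(1.0000,0.0000)
member 2 (1-2): L=5.3284, (cx,cy)=(0.6531,-0.7573)
solve A·x = −loads:
  F[0-1] = +107.5036 N (tension)
  F[0-2] = +608.4627 N (tension)
  F[1-2] = -931.6437 N (compression)
  Rx@0 = -688.6600 N
  Ry@0 = -71.5920 N
  Ry@2 = +705.5020 N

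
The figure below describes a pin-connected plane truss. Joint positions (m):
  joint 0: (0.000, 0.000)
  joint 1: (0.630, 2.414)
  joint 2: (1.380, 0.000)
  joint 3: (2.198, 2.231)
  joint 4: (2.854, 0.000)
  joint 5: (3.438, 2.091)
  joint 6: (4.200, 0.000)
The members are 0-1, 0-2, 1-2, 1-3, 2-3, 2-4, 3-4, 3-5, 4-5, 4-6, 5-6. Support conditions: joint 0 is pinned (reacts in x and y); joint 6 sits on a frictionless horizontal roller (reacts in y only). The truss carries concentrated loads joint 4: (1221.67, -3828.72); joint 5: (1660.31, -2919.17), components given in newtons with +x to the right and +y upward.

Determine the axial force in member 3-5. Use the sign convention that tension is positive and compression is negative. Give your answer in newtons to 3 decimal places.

N=7 nodes, M=11 members, R=3 reactions → 2N=14, M+R=14
member 0 (0-1): L=2.4949, (cx,cy)=(0.2525,0.9676)
member 1 (0-2): L=1.3800, (cx,cy)=(1.0000,0.0000)
member 2 (1-2): L=2.5278, (cx,cy)=(0.2967,-0.9550)
member 3 (1-3): L=1.5786, (cx,cy)=(0.9933,-0.1159)
member 4 (2-3): L=2.3762, (cx,cy)=(0.3442,0.9389)
member 5 (2-4): L=1.4740, (cx,cy)=(1.0000,0.0000)
member 6 (3-4): L=2.3254, (cx,cy)=(0.2821,-0.9594)
member 7 (3-5): L=1.2479, (cx,cy)=(0.9937,-0.1122)
member 8 (4-5): L=2.1710, (cx,cy)=(0.2690,0.9631)
member 9 (4-6): L=1.3460, (cx,cy)=(1.0000,0.0000)
member 10 (5-6): L=2.2255, (cx,cy)=(0.3424,-0.9396)
solve A·x = −loads:
  F[0-1] = -961.1877 N (compression)
  F[0-2] = +3124.6989 N (tension)
  F[1-2] = +1041.3114 N (tension)
  F[1-3] = -555.4182 N (compression)
  F[2-3] = -1059.1574 N (compression)
  F[2-4] = +3798.2605 N (tension)
  F[3-4] = +1114.2293 N (tension)
  F[3-5] = -1238.4192 N (compression)
  F[4-5] = +2865.3588 N (tension)
  F[4-6] = +2120.1357 N (tension)
  F[5-6] = -6192.1229 N (compression)
  Rx@0 = -2881.9800 N
  Ry@0 = +930.0372 N
  Ry@6 = +5817.8527 N

-1238.419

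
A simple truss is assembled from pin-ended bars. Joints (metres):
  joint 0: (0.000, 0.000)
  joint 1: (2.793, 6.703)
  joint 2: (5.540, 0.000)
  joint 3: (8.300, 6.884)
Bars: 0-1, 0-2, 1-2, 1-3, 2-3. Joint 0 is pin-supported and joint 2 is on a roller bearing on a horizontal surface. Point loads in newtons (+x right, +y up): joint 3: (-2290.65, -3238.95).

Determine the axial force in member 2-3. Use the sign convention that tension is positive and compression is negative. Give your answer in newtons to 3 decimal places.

-3453.977

N=4 nodes, M=5 members, R=3 reactions → 2N=8, M+R=8
member 0 (0-1): L=7.2616, (cx,cy)=(0.3846,0.9231)
member 1 (0-2): L=5.5400, (cx,cy)=(1.0000,0.0000)
member 2 (1-2): L=7.2440, (cx,cy)=(0.3792,-0.9253)
member 3 (1-3): L=5.5100, (cx,cy)=(0.9995,0.0328)
member 4 (2-3): L=7.4167, (cx,cy)=(0.3721,0.9282)
solve A·x = −loads:
  F[0-1] = -1335.4650 N (compression)
  F[0-2] = -1776.9965 N (compression)
  F[1-2] = +1296.5254 N (tension)
  F[1-3] = -1005.8490 N (compression)
  F[2-3] = -3453.9770 N (compression)
  Rx@0 = +2290.6500 N
  Ry@0 = +1232.7315 N
  Ry@2 = +2006.2185 N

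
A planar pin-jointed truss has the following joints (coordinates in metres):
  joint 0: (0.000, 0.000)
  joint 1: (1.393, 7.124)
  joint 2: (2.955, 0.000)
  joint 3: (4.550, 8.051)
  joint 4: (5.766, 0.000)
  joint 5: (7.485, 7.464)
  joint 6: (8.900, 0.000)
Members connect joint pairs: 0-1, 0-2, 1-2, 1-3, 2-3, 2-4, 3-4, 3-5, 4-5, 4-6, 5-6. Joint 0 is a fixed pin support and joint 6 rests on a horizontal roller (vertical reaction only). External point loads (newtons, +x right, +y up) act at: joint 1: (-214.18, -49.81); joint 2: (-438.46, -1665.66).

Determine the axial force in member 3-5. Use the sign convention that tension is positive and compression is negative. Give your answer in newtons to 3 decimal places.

N=7 nodes, M=11 members, R=3 reactions → 2N=14, M+R=14
member 0 (0-1): L=7.2589, (cx,cy)=(0.1919,0.9814)
member 1 (0-2): L=2.9550, (cx,cy)=(1.0000,0.0000)
member 2 (1-2): L=7.2932, (cx,cy)=(0.2142,-0.9768)
member 3 (1-3): L=3.2903, (cx,cy)=(0.9595,0.2817)
member 4 (2-3): L=8.2075, (cx,cy)=(0.1943,0.9809)
member 5 (2-4): L=2.8110, (cx,cy)=(1.0000,0.0000)
member 6 (3-4): L=8.1423, (cx,cy)=(0.1493,-0.9888)
member 7 (3-5): L=2.9931, (cx,cy)=(0.9806,-0.1961)
member 8 (4-5): L=7.6594, (cx,cy)=(0.2244,0.9745)
member 9 (4-6): L=3.1340, (cx,cy)=(1.0000,0.0000)
member 10 (5-6): L=7.5969, (cx,cy)=(0.1863,-0.9825)
solve A·x = −loads:
  F[0-1] = -1351.1907 N (compression)
  F[0-2] = -393.3438 N (compression)
  F[1-2] = +1214.8115 N (tension)
  F[1-3] = -318.1830 N (compression)
  F[2-3] = +488.3470 N (tension)
  F[2-4] = +210.3909 N (tension)
  F[3-4] = -362.1943 N (compression)
  F[3-5] = -159.3949 N (compression)
  F[4-5] = +367.5076 N (tension)
  F[4-6] = +73.8197 N (tension)
  F[5-6] = -396.3279 N (compression)
  Rx@0 = +652.6400 N
  Ry@0 = +1326.0776 N
  Ry@6 = +389.3924 N

-159.395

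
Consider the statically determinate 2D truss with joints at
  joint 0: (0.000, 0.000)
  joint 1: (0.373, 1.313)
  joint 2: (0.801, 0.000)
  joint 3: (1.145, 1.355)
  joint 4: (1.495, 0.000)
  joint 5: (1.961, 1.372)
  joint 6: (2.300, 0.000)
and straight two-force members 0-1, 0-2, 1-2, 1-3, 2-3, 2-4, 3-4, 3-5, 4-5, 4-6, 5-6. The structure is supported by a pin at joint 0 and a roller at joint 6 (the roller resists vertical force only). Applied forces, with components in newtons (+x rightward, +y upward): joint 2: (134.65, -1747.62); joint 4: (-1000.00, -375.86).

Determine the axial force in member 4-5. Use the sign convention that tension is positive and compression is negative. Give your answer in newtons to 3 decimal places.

911.882

N=7 nodes, M=11 members, R=3 reactions → 2N=14, M+R=14
member 0 (0-1): L=1.3650, (cx,cy)=(0.2733,0.9619)
member 1 (0-2): L=0.8010, (cx,cy)=(1.0000,0.0000)
member 2 (1-2): L=1.3810, (cx,cy)=(0.3099,-0.9508)
member 3 (1-3): L=0.7731, (cx,cy)=(0.9985,0.0543)
member 4 (2-3): L=1.3980, (cx,cy)=(0.2461,0.9693)
member 5 (2-4): L=0.6940, (cx,cy)=(1.0000,0.0000)
member 6 (3-4): L=1.3995, (cx,cy)=(0.2501,-0.9682)
member 7 (3-5): L=0.8162, (cx,cy)=(0.9998,0.0208)
member 8 (4-5): L=1.4490, (cx,cy)=(0.3216,0.9469)
member 9 (4-6): L=0.8050, (cx,cy)=(1.0000,0.0000)
member 10 (5-6): L=1.4133, (cx,cy)=(0.2399,-0.9708)
solve A·x = −loads:
  F[0-1] = -1320.8169 N (compression)
  F[0-2] = -504.4112 N (compression)
  F[1-2] = +1292.7621 N (tension)
  F[1-3] = -762.7192 N (compression)
  F[2-3] = +534.9592 N (tension)
  F[2-4] = -370.0437 N (compression)
  F[3-4] = -503.5800 N (compression)
  F[3-5] = -504.1233 N (compression)
  F[4-5] = +911.8819 N (tension)
  F[4-6] = +210.7475 N (tension)
  F[5-6] = -878.5872 N (compression)
  Rx@0 = +865.3500 N
  Ry@0 = +1270.5433 N
  Ry@6 = +852.9367 N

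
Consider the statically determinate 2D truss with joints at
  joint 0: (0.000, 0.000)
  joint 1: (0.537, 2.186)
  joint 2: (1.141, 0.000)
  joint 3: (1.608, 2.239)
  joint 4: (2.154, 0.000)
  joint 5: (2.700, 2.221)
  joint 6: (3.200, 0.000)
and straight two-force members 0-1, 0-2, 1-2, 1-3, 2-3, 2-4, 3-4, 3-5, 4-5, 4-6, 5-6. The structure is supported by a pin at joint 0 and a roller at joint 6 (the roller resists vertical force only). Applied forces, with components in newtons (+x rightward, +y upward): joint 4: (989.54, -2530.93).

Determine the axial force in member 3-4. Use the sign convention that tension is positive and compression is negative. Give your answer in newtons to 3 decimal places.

865.099

N=7 nodes, M=11 members, R=3 reactions → 2N=14, M+R=14
member 0 (0-1): L=2.2510, (cx,cy)=(0.2386,0.9711)
member 1 (0-2): L=1.1410, (cx,cy)=(1.0000,0.0000)
member 2 (1-2): L=2.2679, (cx,cy)=(0.2663,-0.9639)
member 3 (1-3): L=1.0723, (cx,cy)=(0.9988,0.0494)
member 4 (2-3): L=2.2872, (cx,cy)=(0.2042,0.9789)
member 5 (2-4): L=1.0130, (cx,cy)=(1.0000,0.0000)
member 6 (3-4): L=2.3046, (cx,cy)=(0.2369,-0.9715)
member 7 (3-5): L=1.0921, (cx,cy)=(0.9999,-0.0165)
member 8 (4-5): L=2.2871, (cx,cy)=(0.2387,0.9711)
member 9 (4-6): L=1.0460, (cx,cy)=(1.0000,0.0000)
member 10 (5-6): L=2.2766, (cx,cy)=(0.2196,-0.9756)
solve A·x = −loads:
  F[0-1] = -851.8941 N (compression)
  F[0-2] = +1192.7691 N (tension)
  F[1-2] = +836.4259 N (tension)
  F[1-3] = -426.5112 N (compression)
  F[2-3] = -823.5670 N (compression)
  F[2-4] = +1583.6868 N (tension)
  F[3-4] = +865.0991 N (tension)
  F[3-5] = -799.2114 N (compression)
  F[4-5] = +1740.7924 N (tension)
  F[4-6] = +383.5282 N (tension)
  F[5-6] = -1746.2694 N (compression)
  Rx@0 = -989.5400 N
  Ry@0 = +827.2977 N
  Ry@6 = +1703.6323 N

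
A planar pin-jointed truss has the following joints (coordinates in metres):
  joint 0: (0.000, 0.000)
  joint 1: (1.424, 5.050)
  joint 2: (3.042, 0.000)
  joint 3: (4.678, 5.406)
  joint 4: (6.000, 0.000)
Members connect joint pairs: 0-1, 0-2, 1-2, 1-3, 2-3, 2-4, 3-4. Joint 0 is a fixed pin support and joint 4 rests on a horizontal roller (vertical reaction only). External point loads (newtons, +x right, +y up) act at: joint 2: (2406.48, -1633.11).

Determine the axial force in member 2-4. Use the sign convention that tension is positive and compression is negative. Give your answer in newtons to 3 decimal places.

N=5 nodes, M=7 members, R=3 reactions → 2N=10, M+R=10
member 0 (0-1): L=5.2469, (cx,cy)=(0.2714,0.9625)
member 1 (0-2): L=3.0420, (cx,cy)=(1.0000,0.0000)
member 2 (1-2): L=5.3029, (cx,cy)=(0.3051,-0.9523)
member 3 (1-3): L=3.2734, (cx,cy)=(0.9941,0.1088)
member 4 (2-3): L=5.6481, (cx,cy)=(0.2897,0.9571)
member 5 (2-4): L=2.9580, (cx,cy)=(1.0000,0.0000)
member 6 (3-4): L=5.5653, (cx,cy)=(0.2375,-0.9714)
solve A·x = −loads:
  F[0-1] = -836.5199 N (compression)
  F[0-2] = +2633.5088 N (tension)
  F[1-2] = +791.6089 N (tension)
  F[1-3] = -471.3586 N (compression)
  F[2-3] = +918.6295 N (tension)
  F[2-4] = +202.4785 N (tension)
  F[3-4] = -852.3847 N (compression)
  Rx@0 = -2406.4800 N
  Ry@0 = +805.1232 N
  Ry@4 = +827.9868 N

202.478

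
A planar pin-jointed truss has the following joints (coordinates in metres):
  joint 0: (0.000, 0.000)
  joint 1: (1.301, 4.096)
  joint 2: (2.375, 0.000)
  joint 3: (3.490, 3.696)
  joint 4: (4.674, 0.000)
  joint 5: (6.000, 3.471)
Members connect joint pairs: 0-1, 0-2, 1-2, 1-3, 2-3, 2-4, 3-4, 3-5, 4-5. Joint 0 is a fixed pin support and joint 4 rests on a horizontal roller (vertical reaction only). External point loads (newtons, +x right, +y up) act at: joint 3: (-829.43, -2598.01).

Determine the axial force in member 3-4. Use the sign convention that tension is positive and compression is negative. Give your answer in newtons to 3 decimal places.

-1348.289

N=6 nodes, M=9 members, R=3 reactions → 2N=12, M+R=12
member 0 (0-1): L=4.2977, (cx,cy)=(0.3027,0.9531)
member 1 (0-2): L=2.3750, (cx,cy)=(1.0000,0.0000)
member 2 (1-2): L=4.2345, (cx,cy)=(0.2536,-0.9673)
member 3 (1-3): L=2.2252, (cx,cy)=(0.9837,-0.1798)
member 4 (2-3): L=3.8605, (cx,cy)=(0.2888,0.9574)
member 5 (2-4): L=2.2990, (cx,cy)=(1.0000,0.0000)
member 6 (3-4): L=3.8810, (cx,cy)=(0.3051,-0.9523)
member 7 (3-5): L=2.5201, (cx,cy)=(0.9960,-0.0893)
member 8 (4-5): L=3.7157, (cx,cy)=(0.3569,0.9342)
solve A·x = −loads:
  F[0-1] = -1378.6860 N (compression)
  F[0-2] = -412.0695 N (compression)
  F[1-2] = +1509.5884 N (tension)
  F[1-3] = -813.4927 N (compression)
  F[2-3] = -1525.2260 N (compression)
  F[2-4] = +411.3292 N (tension)
  F[3-4] = -1348.2892 N (compression)
  F[3-5] = -0.0000 N (compression)
  F[4-5] = +0.0000 N (tension)
  Rx@0 = +829.4300 N
  Ry@0 = +1313.9960 N
  Ry@4 = +1284.0140 N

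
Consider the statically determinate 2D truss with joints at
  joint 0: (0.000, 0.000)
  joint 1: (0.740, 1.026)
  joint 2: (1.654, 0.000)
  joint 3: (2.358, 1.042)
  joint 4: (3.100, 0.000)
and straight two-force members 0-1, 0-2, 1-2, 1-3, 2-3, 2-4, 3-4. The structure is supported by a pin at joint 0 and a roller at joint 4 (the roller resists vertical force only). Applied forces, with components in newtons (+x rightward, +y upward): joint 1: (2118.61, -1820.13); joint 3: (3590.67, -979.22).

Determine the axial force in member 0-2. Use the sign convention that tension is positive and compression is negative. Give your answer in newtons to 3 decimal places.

5501.495

N=5 nodes, M=7 members, R=3 reactions → 2N=10, M+R=10
member 0 (0-1): L=1.2650, (cx,cy)=(0.5850,0.8111)
member 1 (0-2): L=1.6540, (cx,cy)=(1.0000,0.0000)
member 2 (1-2): L=1.3741, (cx,cy)=(0.6652,-0.7467)
member 3 (1-3): L=1.6181, (cx,cy)=(1.0000,0.0099)
member 4 (2-3): L=1.2575, (cx,cy)=(0.5598,0.8286)
member 5 (2-4): L=1.4460, (cx,cy)=(1.0000,0.0000)
member 6 (3-4): L=1.2792, (cx,cy)=(0.5801,-0.8146)
solve A·x = −loads:
  F[0-1] = +355.2063 N (tension)
  F[0-2] = +5501.4946 N (tension)
  F[1-2] = -2823.8673 N (compression)
  F[1-3] = -32.4560 N (compression)
  F[2-3] = +2544.6776 N (tension)
  F[2-4] = +2198.5429 N (tension)
  F[3-4] = -3790.2357 N (compression)
  Rx@0 = -5709.2800 N
  Ry@0 = -288.0916 N
  Ry@4 = +3087.4416 N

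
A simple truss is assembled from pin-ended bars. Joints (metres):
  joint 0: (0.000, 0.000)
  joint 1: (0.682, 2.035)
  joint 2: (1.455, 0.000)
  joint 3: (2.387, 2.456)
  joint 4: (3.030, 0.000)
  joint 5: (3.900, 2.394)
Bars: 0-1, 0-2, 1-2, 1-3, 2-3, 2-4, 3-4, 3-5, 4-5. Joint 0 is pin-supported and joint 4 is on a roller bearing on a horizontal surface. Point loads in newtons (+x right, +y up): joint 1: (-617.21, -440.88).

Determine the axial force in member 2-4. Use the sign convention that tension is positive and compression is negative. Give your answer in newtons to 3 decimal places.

N=6 nodes, M=9 members, R=3 reactions → 2N=12, M+R=12
member 0 (0-1): L=2.1462, (cx,cy)=(0.3178,0.9482)
member 1 (0-2): L=1.4550, (cx,cy)=(1.0000,0.0000)
member 2 (1-2): L=2.1769, (cx,cy)=(0.3551,-0.9348)
member 3 (1-3): L=1.7562, (cx,cy)=(0.9708,0.2397)
member 4 (2-3): L=2.6269, (cx,cy)=(0.3548,0.9349)
member 5 (2-4): L=1.5750, (cx,cy)=(1.0000,0.0000)
member 6 (3-4): L=2.5388, (cx,cy)=(0.2533,-0.9674)
member 7 (3-5): L=1.5143, (cx,cy)=(0.9992,-0.0409)
member 8 (4-5): L=2.5472, (cx,cy)=(0.3416,0.9399)
solve A·x = −loads:
  F[0-1] = -797.5098 N (compression)
  F[0-2] = -363.7894 N (compression)
  F[1-2] = +396.2030 N (tension)
  F[1-3] = +229.7993 N (tension)
  F[2-3] = -396.1539 N (compression)
  F[2-4] = -82.5466 N (compression)
  F[3-4] = +325.9210 N (tension)
  F[3-5] = -0.0000 N (tension)
  F[4-5] = +0.0000 N (tension)
  Rx@0 = +617.2100 N
  Ry@0 = +756.1745 N
  Ry@4 = -315.2945 N

-82.547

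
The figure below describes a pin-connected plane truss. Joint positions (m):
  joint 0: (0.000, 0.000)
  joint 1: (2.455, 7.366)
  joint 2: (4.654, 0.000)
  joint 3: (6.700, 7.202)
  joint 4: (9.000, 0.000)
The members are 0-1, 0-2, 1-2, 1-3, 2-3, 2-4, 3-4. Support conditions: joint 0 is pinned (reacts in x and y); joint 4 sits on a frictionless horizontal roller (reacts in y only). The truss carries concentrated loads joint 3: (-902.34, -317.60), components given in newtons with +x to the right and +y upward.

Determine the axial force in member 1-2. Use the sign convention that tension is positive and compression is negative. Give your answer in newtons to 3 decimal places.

858.967

N=5 nodes, M=7 members, R=3 reactions → 2N=10, M+R=10
member 0 (0-1): L=7.7643, (cx,cy)=(0.3162,0.9487)
member 1 (0-2): L=4.6540, (cx,cy)=(1.0000,0.0000)
member 2 (1-2): L=7.6872, (cx,cy)=(0.2861,-0.9582)
member 3 (1-3): L=4.2482, (cx,cy)=(0.9993,-0.0386)
member 4 (2-3): L=7.4870, (cx,cy)=(0.2733,0.9619)
member 5 (2-4): L=4.3460, (cx,cy)=(1.0000,0.0000)
member 6 (3-4): L=7.5603, (cx,cy)=(0.3042,-0.9526)
solve A·x = −loads:
  F[0-1] = -846.6746 N (compression)
  F[0-2] = -634.6307 N (compression)
  F[1-2] = +858.9669 N (tension)
  F[1-3] = -513.8073 N (compression)
  F[2-3] = -855.6414 N (compression)
  F[2-4] = -155.0909 N (compression)
  F[3-4] = +509.8004 N (tension)
  Rx@0 = +902.3400 N
  Ry@0 = +803.2370 N
  Ry@4 = -485.6370 N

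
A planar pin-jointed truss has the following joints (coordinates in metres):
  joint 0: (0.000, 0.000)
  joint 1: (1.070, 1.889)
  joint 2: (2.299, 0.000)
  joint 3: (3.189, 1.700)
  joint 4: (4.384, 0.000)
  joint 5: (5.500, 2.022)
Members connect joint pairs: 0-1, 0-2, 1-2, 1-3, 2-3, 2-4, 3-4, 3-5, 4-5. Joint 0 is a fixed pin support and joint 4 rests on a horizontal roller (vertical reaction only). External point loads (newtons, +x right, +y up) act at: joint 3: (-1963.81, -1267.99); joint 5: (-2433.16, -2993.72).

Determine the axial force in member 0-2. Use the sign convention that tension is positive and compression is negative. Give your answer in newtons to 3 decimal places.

-3565.844

N=6 nodes, M=9 members, R=3 reactions → 2N=12, M+R=12
member 0 (0-1): L=2.1710, (cx,cy)=(0.4929,0.8701)
member 1 (0-2): L=2.2990, (cx,cy)=(1.0000,0.0000)
member 2 (1-2): L=2.2536, (cx,cy)=(0.5453,-0.8382)
member 3 (1-3): L=2.1274, (cx,cy)=(0.9960,-0.0888)
member 4 (2-3): L=1.9189, (cx,cy)=(0.4638,0.8859)
member 5 (2-4): L=2.0850, (cx,cy)=(1.0000,0.0000)
member 6 (3-4): L=2.0780, (cx,cy)=(0.5751,-0.8181)
member 7 (3-5): L=2.3333, (cx,cy)=(0.9904,0.1380)
member 8 (4-5): L=2.3095, (cx,cy)=(0.4832,0.8755)
solve A·x = −loads:
  F[0-1] = -1686.3270 N (compression)
  F[0-2] = -3565.8444 N (compression)
  F[1-2] = +1952.2251 N (tension)
  F[1-3] = -1903.2917 N (compression)
  F[2-3] = -1847.0634 N (compression)
  F[2-4] = -1644.5136 N (compression)
  F[3-4] = +99.5420 N (tension)
  F[3-5] = -854.0622 N (compression)
  F[4-5] = -3284.8119 N (compression)
  Rx@0 = +4396.9700 N
  Ry@0 = +1467.2863 N
  Ry@4 = +2794.4237 N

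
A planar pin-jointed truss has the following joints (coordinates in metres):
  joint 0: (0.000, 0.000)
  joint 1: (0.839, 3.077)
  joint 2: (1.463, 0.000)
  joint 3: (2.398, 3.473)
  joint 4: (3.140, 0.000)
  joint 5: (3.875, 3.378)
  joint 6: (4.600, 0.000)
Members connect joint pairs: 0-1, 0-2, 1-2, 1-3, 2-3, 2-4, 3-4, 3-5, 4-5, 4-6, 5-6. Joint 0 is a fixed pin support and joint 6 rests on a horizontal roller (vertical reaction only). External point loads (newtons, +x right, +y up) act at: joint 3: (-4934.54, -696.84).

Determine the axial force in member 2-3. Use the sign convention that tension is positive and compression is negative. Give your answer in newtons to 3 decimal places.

-3720.865

N=7 nodes, M=11 members, R=3 reactions → 2N=14, M+R=14
member 0 (0-1): L=3.1893, (cx,cy)=(0.2631,0.9648)
member 1 (0-2): L=1.4630, (cx,cy)=(1.0000,0.0000)
member 2 (1-2): L=3.1396, (cx,cy)=(0.1987,-0.9801)
member 3 (1-3): L=1.6085, (cx,cy)=(0.9692,0.2462)
member 4 (2-3): L=3.5967, (cx,cy)=(0.2600,0.9656)
member 5 (2-4): L=1.6770, (cx,cy)=(1.0000,0.0000)
member 6 (3-4): L=3.5514, (cx,cy)=(0.2089,-0.9779)
member 7 (3-5): L=1.4801, (cx,cy)=(0.9979,-0.0642)
member 8 (4-5): L=3.4570, (cx,cy)=(0.2126,0.9771)
member 9 (4-6): L=1.4600, (cx,cy)=(1.0000,0.0000)
member 10 (5-6): L=3.4549, (cx,cy)=(0.2098,-0.9777)
solve A·x = −loads:
  F[0-1] = -4207.3417 N (compression)
  F[0-2] = -3827.7384 N (compression)
  F[1-2] = +3666.0728 N (tension)
  F[1-3] = -1893.7169 N (compression)
  F[2-3] = -3720.8652 N (compression)
  F[2-4] = -2131.8200 N (compression)
  F[3-4] = +3343.9323 N (tension)
  F[3-5] = +1436.1239 N (tension)
  F[4-5] = -3346.6453 N (compression)
  F[4-6] = -721.6330 N (compression)
  F[5-6] = +3438.8800 N (tension)
  Rx@0 = +4934.5400 N
  Ry@0 = +4059.1520 N
  Ry@6 = -3362.3120 N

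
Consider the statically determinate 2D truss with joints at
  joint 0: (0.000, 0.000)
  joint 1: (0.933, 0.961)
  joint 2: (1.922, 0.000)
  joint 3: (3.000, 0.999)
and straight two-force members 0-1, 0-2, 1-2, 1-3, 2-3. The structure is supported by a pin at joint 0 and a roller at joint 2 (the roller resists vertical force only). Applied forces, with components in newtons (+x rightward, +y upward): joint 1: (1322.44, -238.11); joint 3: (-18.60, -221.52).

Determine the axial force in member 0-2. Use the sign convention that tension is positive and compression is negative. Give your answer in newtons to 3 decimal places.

N=4 nodes, M=5 members, R=3 reactions → 2N=8, M+R=8
member 0 (0-1): L=1.3394, (cx,cy)=(0.6966,0.7175)
member 1 (0-2): L=1.9220, (cx,cy)=(1.0000,0.0000)
member 2 (1-2): L=1.3790, (cx,cy)=(0.7172,-0.6969)
member 3 (1-3): L=2.0673, (cx,cy)=(0.9998,0.0184)
member 4 (2-3): L=1.4697, (cx,cy)=(0.7335,0.6797)
solve A·x = −loads:
  F[0-1] = +910.5083 N (tension)
  F[0-2] = +669.6007 N (tension)
  F[1-2] = -1273.1699 N (compression)
  F[1-3] = +224.9371 N (tension)
  F[2-3] = -331.9816 N (compression)
  Rx@0 = -1303.8400 N
  Ry@0 = -653.2733 N
  Ry@2 = +1112.9033 N

669.601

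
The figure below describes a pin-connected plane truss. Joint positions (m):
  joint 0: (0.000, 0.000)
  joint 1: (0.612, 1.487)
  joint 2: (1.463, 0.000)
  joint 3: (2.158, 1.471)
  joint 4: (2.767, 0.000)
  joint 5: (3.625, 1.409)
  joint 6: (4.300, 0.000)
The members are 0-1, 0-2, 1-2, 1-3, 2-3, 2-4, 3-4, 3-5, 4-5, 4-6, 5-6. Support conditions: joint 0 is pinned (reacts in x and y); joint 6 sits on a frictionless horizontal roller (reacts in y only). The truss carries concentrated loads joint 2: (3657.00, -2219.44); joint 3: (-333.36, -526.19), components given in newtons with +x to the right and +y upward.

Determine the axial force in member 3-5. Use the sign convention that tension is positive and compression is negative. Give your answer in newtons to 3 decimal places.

-960.967

N=7 nodes, M=11 members, R=3 reactions → 2N=14, M+R=14
member 0 (0-1): L=1.6080, (cx,cy)=(0.3806,0.9247)
member 1 (0-2): L=1.4630, (cx,cy)=(1.0000,0.0000)
member 2 (1-2): L=1.7133, (cx,cy)=(0.4967,-0.8679)
member 3 (1-3): L=1.5461, (cx,cy)=(0.9999,-0.0103)
member 4 (2-3): L=1.6269, (cx,cy)=(0.4272,0.9042)
member 5 (2-4): L=1.3040, (cx,cy)=(1.0000,0.0000)
member 6 (3-4): L=1.5921, (cx,cy)=(0.3825,-0.9239)
member 7 (3-5): L=1.4683, (cx,cy)=(0.9991,-0.0422)
member 8 (4-5): L=1.6497, (cx,cy)=(0.5201,0.8541)
member 9 (4-6): L=1.5330, (cx,cy)=(1.0000,0.0000)
member 10 (5-6): L=1.5623, (cx,cy)=(0.4320,-0.9019)
solve A·x = −loads:
  F[0-1] = -1990.2518 N (compression)
  F[0-2] = +4081.1167 N (tension)
  F[1-2] = +2142.2745 N (tension)
  F[1-3] = -1821.6518 N (compression)
  F[2-3] = +398.2886 N (tension)
  F[2-4] = +1318.0502 N (tension)
  F[3-4] = -935.7479 N (compression)
  F[3-5] = -960.9666 N (compression)
  F[4-5] = +1012.2672 N (tension)
  F[4-6] = +433.6286 N (tension)
  F[5-6] = -1003.6671 N (compression)
  Rx@0 = -3323.6400 N
  Ry@0 = +1840.4704 N
  Ry@6 = +905.1596 N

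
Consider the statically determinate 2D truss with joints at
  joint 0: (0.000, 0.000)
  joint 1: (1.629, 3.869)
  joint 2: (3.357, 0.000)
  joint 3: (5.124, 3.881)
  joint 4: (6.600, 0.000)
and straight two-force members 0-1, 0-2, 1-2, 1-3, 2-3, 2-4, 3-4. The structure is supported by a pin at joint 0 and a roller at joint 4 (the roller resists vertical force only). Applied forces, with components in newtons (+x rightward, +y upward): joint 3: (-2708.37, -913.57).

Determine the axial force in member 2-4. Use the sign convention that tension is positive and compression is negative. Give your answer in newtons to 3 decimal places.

-335.947

N=5 nodes, M=7 members, R=3 reactions → 2N=10, M+R=10
member 0 (0-1): L=4.1980, (cx,cy)=(0.3880,0.9216)
member 1 (0-2): L=3.3570, (cx,cy)=(1.0000,0.0000)
member 2 (1-2): L=4.2374, (cx,cy)=(0.4078,-0.9131)
member 3 (1-3): L=3.4950, (cx,cy)=(1.0000,0.0034)
member 4 (2-3): L=4.2643, (cx,cy)=(0.4144,0.9101)
member 5 (2-4): L=3.2430, (cx,cy)=(1.0000,0.0000)
member 6 (3-4): L=4.1522, (cx,cy)=(0.3555,-0.9347)
solve A·x = −loads:
  F[0-1] = -1949.6890 N (compression)
  F[0-2] = -1951.8003 N (compression)
  F[1-2] = +1962.1336 N (tension)
  F[1-3] = -1556.7407 N (compression)
  F[2-3] = -1968.5175 N (compression)
  F[2-4] = -335.9473 N (compression)
  F[3-4] = +945.0672 N (tension)
  Rx@0 = +2708.3700 N
  Ry@0 = +1796.9111 N
  Ry@4 = -883.3411 N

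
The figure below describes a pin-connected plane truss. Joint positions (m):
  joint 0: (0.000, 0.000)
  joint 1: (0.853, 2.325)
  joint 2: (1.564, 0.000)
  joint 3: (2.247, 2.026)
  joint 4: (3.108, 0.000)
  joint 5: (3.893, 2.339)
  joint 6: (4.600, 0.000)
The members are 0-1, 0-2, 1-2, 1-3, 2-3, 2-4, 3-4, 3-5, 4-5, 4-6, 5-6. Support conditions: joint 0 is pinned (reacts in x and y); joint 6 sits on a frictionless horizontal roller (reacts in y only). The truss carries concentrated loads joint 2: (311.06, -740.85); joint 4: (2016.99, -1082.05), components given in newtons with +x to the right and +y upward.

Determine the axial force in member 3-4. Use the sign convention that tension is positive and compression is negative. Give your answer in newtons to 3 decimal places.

N=7 nodes, M=11 members, R=3 reactions → 2N=14, M+R=14
member 0 (0-1): L=2.4765, (cx,cy)=(0.3444,0.9388)
member 1 (0-2): L=1.5640, (cx,cy)=(1.0000,0.0000)
member 2 (1-2): L=2.4313, (cx,cy)=(0.2924,-0.9563)
member 3 (1-3): L=1.4257, (cx,cy)=(0.9778,-0.2097)
member 4 (2-3): L=2.1380, (cx,cy)=(0.3195,0.9476)
member 5 (2-4): L=1.5440, (cx,cy)=(1.0000,0.0000)
member 6 (3-4): L=2.2014, (cx,cy)=(0.3911,-0.9203)
member 7 (3-5): L=1.6755, (cx,cy)=(0.9824,0.1868)
member 8 (4-5): L=2.4672, (cx,cy)=(0.3182,0.9480)
member 9 (4-6): L=1.4920, (cx,cy)=(1.0000,0.0000)
member 10 (5-6): L=2.4435, (cx,cy)=(0.2893,-0.9572)
solve A·x = −loads:
  F[0-1] = -894.6652 N (compression)
  F[0-2] = +2636.2019 N (tension)
  F[1-2] = +1013.9420 N (tension)
  F[1-3] = -618.4198 N (compression)
  F[2-3] = -241.4167 N (compression)
  F[2-4] = +2698.7784 N (tension)
  F[3-4] = -30.7384 N (compression)
  F[3-5] = -681.7678 N (compression)
  F[4-5] = +1171.2039 N (tension)
  F[4-6] = +297.1209 N (tension)
  F[5-6] = -1026.9019 N (compression)
  Rx@0 = -2328.0500 N
  Ry@0 = +839.9216 N
  Ry@6 = +982.9784 N

-30.738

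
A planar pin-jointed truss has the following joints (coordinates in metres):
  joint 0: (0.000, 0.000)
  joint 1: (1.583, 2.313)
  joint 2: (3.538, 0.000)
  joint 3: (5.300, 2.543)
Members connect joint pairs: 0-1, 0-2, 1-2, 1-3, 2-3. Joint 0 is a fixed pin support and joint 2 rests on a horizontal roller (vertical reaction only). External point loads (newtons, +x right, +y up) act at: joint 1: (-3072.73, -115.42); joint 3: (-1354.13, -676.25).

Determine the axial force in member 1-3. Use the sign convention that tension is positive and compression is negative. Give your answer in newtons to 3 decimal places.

-927.007

N=4 nodes, M=5 members, R=3 reactions → 2N=8, M+R=8
member 0 (0-1): L=2.8028, (cx,cy)=(0.5648,0.8252)
member 1 (0-2): L=3.5380, (cx,cy)=(1.0000,0.0000)
member 2 (1-2): L=3.0285, (cx,cy)=(0.6455,-0.7637)
member 3 (1-3): L=3.7241, (cx,cy)=(0.9981,0.0618)
member 4 (2-3): L=3.0938, (cx,cy)=(0.5695,0.8220)
solve A·x = −loads:
  F[0-1] = -3282.8392 N (compression)
  F[0-2] = -2572.7576 N (compression)
  F[1-2] = +3321.1039 N (tension)
  F[1-3] = -927.0066 N (compression)
  F[2-3] = -753.0658 N (compression)
  Rx@0 = +4426.8600 N
  Ry@0 = +2709.1212 N
  Ry@2 = -1917.4512 N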